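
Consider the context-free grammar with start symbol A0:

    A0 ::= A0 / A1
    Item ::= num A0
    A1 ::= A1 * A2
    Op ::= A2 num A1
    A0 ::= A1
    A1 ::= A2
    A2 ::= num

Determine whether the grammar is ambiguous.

Unambiguous

(Op, Item are unreachable from A0, so their rules don't affect L(A0).) A0 → A0 / A1 | A1  ;  A1 → A1 * A2 | A2  — a left-associative chain with A2 at the bottom. Each string factors uniquely by precedence.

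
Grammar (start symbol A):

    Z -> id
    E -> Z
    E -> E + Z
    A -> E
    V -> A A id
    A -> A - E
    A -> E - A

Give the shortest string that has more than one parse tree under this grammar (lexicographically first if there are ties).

length 1: no string has ≥2 trees
length 3: id - id has 2 parse trees

Two derivations of id - id:
  A ⇒ A - E ⇒ E - E ⇒ Z - E ⇒ id - E ⇒ id - Z ⇒ id - id
  A ⇒ E - A ⇒ Z - A ⇒ id - A ⇒ id - E ⇒ id - Z ⇒ id - id

id - id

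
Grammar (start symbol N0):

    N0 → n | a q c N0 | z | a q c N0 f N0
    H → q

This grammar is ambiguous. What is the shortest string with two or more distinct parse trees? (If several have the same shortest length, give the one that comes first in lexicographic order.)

a q c a q c n f n

length 1: no string has ≥2 trees
length 4: no string has ≥2 trees
length 6: no string has ≥2 trees
length 7: no string has ≥2 trees
length 9: a q c a q c n f n has 2 parse trees

Two derivations of a q c a q c n f n:
  N0 ⇒ a q c N0 ⇒ a q c a q c N0 f N0 ⇒ a q c a q c n f N0 ⇒ a q c a q c n f n
  N0 ⇒ a q c N0 f N0 ⇒ a q c a q c N0 f N0 ⇒ a q c a q c n f N0 ⇒ a q c a q c n f n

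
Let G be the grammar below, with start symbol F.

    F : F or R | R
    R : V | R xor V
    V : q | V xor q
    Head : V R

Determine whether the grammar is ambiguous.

Ambiguous

Witness: q xor q

Derivation 1: F ⇒ R ⇒ V ⇒ V xor q ⇒ q xor q
Derivation 2: F ⇒ R ⇒ R xor V ⇒ V xor V ⇒ q xor V ⇒ q xor q

Two distinct leftmost derivations for the same string.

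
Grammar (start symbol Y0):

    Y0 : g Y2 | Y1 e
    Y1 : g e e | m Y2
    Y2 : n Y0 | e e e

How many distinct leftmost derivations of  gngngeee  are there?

2

Parse trees for gngngeee:
  [Y0 g [Y2 n [Y0 g [Y2 n [Y0 g [Y2 e e e]]]]]]
  [Y0 g [Y2 n [Y0 g [Y2 n [Y0 [Y1 g e e] e]]]]]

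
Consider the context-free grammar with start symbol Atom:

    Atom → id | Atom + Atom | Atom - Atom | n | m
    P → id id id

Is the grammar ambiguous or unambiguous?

Ambiguous

Witness: id + id + id

Derivation 1: Atom ⇒ Atom + Atom ⇒ id + Atom ⇒ id + Atom + Atom ⇒ id + id + Atom ⇒ id + id + id
Derivation 2: Atom ⇒ Atom + Atom ⇒ Atom + Atom + Atom ⇒ id + Atom + Atom ⇒ id + id + Atom ⇒ id + id + id

Two distinct leftmost derivations for the same string.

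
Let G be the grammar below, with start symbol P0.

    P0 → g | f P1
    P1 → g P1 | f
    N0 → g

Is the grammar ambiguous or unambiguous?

Unambiguous

Only P0, P1 are reachable from P0; ignoring the rest: The reachable rules are right-linear with at most one rule per (nonterminal, next-terminal) pair. Each input token forces the next rule, so parsing is deterministic.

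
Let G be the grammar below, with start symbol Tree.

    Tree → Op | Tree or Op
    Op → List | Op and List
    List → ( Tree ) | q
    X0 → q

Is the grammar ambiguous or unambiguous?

Only Tree, Op, List are reachable from Tree; ignoring the rest: This is a standard precedence ladder (Tree over Op over List), with each level left-recursive on its own operator ('or' at Tree, 'and' at Op). That structure is LR(1), hence unambiguous.

Unambiguous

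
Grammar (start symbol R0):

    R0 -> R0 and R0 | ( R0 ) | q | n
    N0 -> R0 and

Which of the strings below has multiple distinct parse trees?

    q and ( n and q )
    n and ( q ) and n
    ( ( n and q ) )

q and ( n and q ): 1 tree
n and ( q ) and n: 2 trees
( ( n and q ) ): 1 tree

n and ( q ) and n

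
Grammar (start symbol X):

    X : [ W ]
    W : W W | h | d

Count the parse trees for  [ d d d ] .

2

Parse trees for [ d d d ]:
  [X [ [W [W d] [W [W d] [W d]]] ]]
  [X [ [W [W [W d] [W d]] [W d]] ]]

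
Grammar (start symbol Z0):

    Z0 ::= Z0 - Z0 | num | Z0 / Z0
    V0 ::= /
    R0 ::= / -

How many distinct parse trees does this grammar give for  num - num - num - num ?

5

Parse trees for num - num - num - num:
  [Z0 [Z0 num] - [Z0 [Z0 num] - [Z0 [Z0 num] - [Z0 num]]]]
  [Z0 [Z0 num] - [Z0 [Z0 [Z0 num] - [Z0 num]] - [Z0 num]]]
  [Z0 [Z0 [Z0 num] - [Z0 num]] - [Z0 [Z0 num] - [Z0 num]]]
  [Z0 [Z0 [Z0 num] - [Z0 [Z0 num] - [Z0 num]]] - [Z0 num]]
  [Z0 [Z0 [Z0 [Z0 num] - [Z0 num]] - [Z0 num]] - [Z0 num]]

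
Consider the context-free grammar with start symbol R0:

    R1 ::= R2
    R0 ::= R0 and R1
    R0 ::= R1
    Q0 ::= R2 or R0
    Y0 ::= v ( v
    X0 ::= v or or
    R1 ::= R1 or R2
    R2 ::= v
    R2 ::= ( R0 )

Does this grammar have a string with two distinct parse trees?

Only R0, R1, R2 are reachable from R0; ignoring the rest: The grammar is stratified — R0 handles 'and' (left-recursive), R1 handles 'or', R2 atoms. Each operator has a fixed associativity and precedence level, so every string has one parse.

Unambiguous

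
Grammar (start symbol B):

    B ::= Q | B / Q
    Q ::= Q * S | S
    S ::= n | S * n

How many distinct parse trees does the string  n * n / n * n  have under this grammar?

4

Parse trees for n * n / n * n:
  [B [B [Q [Q [S n]] * [S n]]] / [Q [Q [S n]] * [S n]]]
  [B [B [Q [Q [S n]] * [S n]]] / [Q [S [S n] * n]]]
  [B [B [Q [S [S n] * n]]] / [Q [Q [S n]] * [S n]]]
  [B [B [Q [S [S n] * n]]] / [Q [S [S n] * n]]]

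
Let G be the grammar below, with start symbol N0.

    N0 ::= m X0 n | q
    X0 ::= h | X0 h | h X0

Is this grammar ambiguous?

Ambiguous

Witness: m h h n

Derivation 1: N0 ⇒ m X0 n ⇒ m X0 h n ⇒ m h h n
Derivation 2: N0 ⇒ m X0 n ⇒ m h X0 n ⇒ m h h n

Two distinct leftmost derivations for the same string.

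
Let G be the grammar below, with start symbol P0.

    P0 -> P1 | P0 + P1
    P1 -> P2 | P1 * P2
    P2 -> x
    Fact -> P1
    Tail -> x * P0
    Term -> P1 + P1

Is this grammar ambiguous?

Unambiguous

Only P0, P1, P2 are reachable from P0; ignoring the rest: P0 → P0 + P1 | P1  ;  P1 → P1 * P2 | P2  — a left-associative chain with P2 at the bottom. Each string factors uniquely by precedence.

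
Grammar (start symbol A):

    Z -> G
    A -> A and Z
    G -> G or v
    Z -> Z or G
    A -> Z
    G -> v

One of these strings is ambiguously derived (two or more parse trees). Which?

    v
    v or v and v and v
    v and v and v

v or v and v and v

v: 1 tree
v or v and v and v: 2 trees
v and v and v: 1 tree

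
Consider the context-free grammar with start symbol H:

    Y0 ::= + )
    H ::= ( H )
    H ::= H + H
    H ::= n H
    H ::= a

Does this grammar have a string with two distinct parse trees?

Witness: n a + a

Derivation 1: H ⇒ H + H ⇒ n H + H ⇒ n a + H ⇒ n a + a
Derivation 2: H ⇒ n H ⇒ n H + H ⇒ n a + H ⇒ n a + a

Two distinct leftmost derivations for the same string.

Ambiguous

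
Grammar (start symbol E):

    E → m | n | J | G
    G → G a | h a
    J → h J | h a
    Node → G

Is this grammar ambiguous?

Ambiguous

Witness: h a

Derivation 1: E ⇒ J ⇒ h a
Derivation 2: E ⇒ G ⇒ h a

Two distinct leftmost derivations for the same string.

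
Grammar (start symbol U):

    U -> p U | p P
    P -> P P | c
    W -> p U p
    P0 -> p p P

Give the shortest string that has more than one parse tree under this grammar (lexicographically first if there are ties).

length 2: no string has ≥2 trees
length 3: no string has ≥2 trees
length 4: p c c c has 2 parse trees

Two derivations of p c c c:
  U ⇒ p P ⇒ p P P ⇒ p P P P ⇒ p c P P ⇒ p c c P ⇒ p c c c
  U ⇒ p P ⇒ p P P ⇒ p c P ⇒ p c P P ⇒ p c c P ⇒ p c c c

p c c c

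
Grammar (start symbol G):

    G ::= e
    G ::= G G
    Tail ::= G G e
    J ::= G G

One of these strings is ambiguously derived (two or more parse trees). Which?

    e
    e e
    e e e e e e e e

e e e e e e e e

e: 1 tree
e e: 1 tree
e e e e e e e e: 429 trees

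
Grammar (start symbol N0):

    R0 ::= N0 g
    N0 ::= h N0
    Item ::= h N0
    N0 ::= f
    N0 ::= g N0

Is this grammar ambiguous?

Unambiguous

(Item, R0 are unreachable from N0, so their rules don't affect L(N0).) The reachable rules are right-linear with at most one rule per (nonterminal, next-terminal) pair. Each input token forces the next rule, so parsing is deterministic.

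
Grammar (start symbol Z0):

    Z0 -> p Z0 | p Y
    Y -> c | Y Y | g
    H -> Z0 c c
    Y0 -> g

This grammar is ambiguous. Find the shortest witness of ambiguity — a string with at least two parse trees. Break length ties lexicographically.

length 2: no string has ≥2 trees
length 3: no string has ≥2 trees
length 4: p c c c has 2 parse trees

Two derivations of p c c c:
  Z0 ⇒ p Y ⇒ p Y Y ⇒ p c Y ⇒ p c Y Y ⇒ p c c Y ⇒ p c c c
  Z0 ⇒ p Y ⇒ p Y Y ⇒ p Y Y Y ⇒ p c Y Y ⇒ p c c Y ⇒ p c c c

p c c c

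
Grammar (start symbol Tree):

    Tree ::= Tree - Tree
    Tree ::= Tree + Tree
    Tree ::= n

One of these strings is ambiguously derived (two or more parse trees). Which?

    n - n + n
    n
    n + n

n - n + n: 2 trees
n: 1 tree
n + n: 1 tree

n - n + n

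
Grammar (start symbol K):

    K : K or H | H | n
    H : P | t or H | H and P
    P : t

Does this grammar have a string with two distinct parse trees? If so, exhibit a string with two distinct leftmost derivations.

Ambiguous

Witness: t or t

Derivation 1: K ⇒ K or H ⇒ H or H ⇒ P or H ⇒ t or H ⇒ t or P ⇒ t or t
Derivation 2: K ⇒ H ⇒ t or H ⇒ t or P ⇒ t or t

Two distinct leftmost derivations for the same string.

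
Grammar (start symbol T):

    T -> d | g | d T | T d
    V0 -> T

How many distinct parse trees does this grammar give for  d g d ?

2

Parse trees for d g d:
  [T d [T [T g] d]]
  [T [T d [T g]] d]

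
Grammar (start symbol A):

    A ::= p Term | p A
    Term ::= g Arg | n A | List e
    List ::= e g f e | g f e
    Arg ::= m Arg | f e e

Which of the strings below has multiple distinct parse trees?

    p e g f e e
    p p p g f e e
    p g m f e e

p e g f e e: 1 tree
p p p g f e e: 2 trees
p g m f e e: 1 tree

p p p g f e e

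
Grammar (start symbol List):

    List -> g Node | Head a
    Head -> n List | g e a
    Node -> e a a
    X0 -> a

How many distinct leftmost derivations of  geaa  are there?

2

Parse trees for geaa:
  [List g [Node e a a]]
  [List [Head g e a] a]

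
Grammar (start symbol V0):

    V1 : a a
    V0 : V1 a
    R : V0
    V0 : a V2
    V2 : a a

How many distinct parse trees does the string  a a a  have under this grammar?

2

Parse trees for a a a:
  [V0 [V1 a a] a]
  [V0 a [V2 a a]]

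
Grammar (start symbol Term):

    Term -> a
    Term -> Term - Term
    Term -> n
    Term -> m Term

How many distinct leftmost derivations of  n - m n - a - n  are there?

9

Parse trees for n - m n - a - n (showing first 6 of 9):
  [Term [Term n] - [Term [Term m [Term n]] - [Term [Term a] - [Term n]]]]
  [Term [Term n] - [Term [Term [Term m [Term n]] - [Term a]] - [Term n]]]
  [Term [Term n] - [Term [Term m [Term [Term n] - [Term a]]] - [Term n]]]
  [Term [Term n] - [Term m [Term [Term n] - [Term [Term a] - [Term n]]]]]
  [Term [Term n] - [Term m [Term [Term [Term n] - [Term a]] - [Term n]]]]
  [Term [Term [Term n] - [Term m [Term n]]] - [Term [Term a] - [Term n]]]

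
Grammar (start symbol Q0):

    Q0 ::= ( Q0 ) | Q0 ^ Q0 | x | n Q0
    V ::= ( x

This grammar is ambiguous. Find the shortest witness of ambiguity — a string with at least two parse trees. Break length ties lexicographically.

length 1: no string has ≥2 trees
length 2: no string has ≥2 trees
length 3: no string has ≥2 trees
length 4: n x ^ x has 2 parse trees

Two derivations of n x ^ x:
  Q0 ⇒ Q0 ^ Q0 ⇒ n Q0 ^ Q0 ⇒ n x ^ Q0 ⇒ n x ^ x
  Q0 ⇒ n Q0 ⇒ n Q0 ^ Q0 ⇒ n x ^ Q0 ⇒ n x ^ x

n x ^ x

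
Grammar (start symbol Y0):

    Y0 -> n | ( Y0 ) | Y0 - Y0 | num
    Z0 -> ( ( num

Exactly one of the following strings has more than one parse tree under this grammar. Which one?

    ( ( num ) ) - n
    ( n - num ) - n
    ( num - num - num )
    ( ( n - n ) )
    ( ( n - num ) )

( num - num - num )

( ( num ) ) - n: 1 tree
( n - num ) - n: 1 tree
( num - num - num ): 2 trees
( ( n - n ) ): 1 tree
( ( n - num ) ): 1 tree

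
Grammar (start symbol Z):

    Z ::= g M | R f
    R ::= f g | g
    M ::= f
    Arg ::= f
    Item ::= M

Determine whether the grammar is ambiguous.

Witness: g f

Derivation 1: Z ⇒ g M ⇒ g f
Derivation 2: Z ⇒ R f ⇒ g f

Two distinct leftmost derivations for the same string.

Ambiguous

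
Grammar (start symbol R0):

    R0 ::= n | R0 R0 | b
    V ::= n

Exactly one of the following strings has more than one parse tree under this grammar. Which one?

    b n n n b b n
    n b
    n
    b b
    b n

b n n n b b n

b n n n b b n: 132 trees
n b: 1 tree
n: 1 tree
b b: 1 tree
b n: 1 tree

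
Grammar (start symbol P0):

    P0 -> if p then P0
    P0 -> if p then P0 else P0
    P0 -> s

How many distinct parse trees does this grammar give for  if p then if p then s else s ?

Parse trees for if p then if p then s else s:
  [P0 if p then [P0 if p then [P0 s] else [P0 s]]]
  [P0 if p then [P0 if p then [P0 s]] else [P0 s]]

2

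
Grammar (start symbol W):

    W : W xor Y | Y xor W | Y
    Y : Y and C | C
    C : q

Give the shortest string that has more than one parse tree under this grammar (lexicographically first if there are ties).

q xor q

length 1: no string has ≥2 trees
length 3: q xor q has 2 parse trees

Two derivations of q xor q:
  W ⇒ W xor Y ⇒ Y xor Y ⇒ C xor Y ⇒ q xor Y ⇒ q xor C ⇒ q xor q
  W ⇒ Y xor W ⇒ C xor W ⇒ q xor W ⇒ q xor Y ⇒ q xor C ⇒ q xor q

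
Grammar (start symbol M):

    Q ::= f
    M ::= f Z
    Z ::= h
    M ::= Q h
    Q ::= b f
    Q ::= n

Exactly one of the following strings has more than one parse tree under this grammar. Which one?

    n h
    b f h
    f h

f h

n h: 1 tree
b f h: 1 tree
f h: 2 trees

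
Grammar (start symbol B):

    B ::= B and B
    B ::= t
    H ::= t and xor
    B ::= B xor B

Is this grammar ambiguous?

Witness: t and t and t

Derivation 1: B ⇒ B and B ⇒ B and B and B ⇒ t and B and B ⇒ t and t and B ⇒ t and t and t
Derivation 2: B ⇒ B and B ⇒ t and B ⇒ t and B and B ⇒ t and t and B ⇒ t and t and t

Two distinct leftmost derivations for the same string.

Ambiguous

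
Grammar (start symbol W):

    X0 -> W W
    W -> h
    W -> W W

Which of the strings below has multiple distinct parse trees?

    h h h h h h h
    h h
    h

h h h h h h h

h h h h h h h: 132 trees
h h: 1 tree
h: 1 tree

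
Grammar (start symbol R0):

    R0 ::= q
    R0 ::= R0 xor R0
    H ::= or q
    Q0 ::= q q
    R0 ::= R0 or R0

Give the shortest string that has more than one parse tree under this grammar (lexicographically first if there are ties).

length 1: no string has ≥2 trees
length 3: no string has ≥2 trees
length 5: q or q or q has 2 parse trees

Two derivations of q or q or q:
  R0 ⇒ R0 or R0 ⇒ q or R0 ⇒ q or R0 or R0 ⇒ q or q or R0 ⇒ q or q or q
  R0 ⇒ R0 or R0 ⇒ R0 or R0 or R0 ⇒ q or R0 or R0 ⇒ q or q or R0 ⇒ q or q or q

q or q or q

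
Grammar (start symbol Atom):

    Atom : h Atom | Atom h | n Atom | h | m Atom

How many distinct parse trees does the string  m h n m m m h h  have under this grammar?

8

Parse trees for m h n m m m h h:
  [Atom [Atom m [Atom h [Atom n [Atom m [Atom m [Atom m [Atom h]]]]]]] h]
  [Atom m [Atom h [Atom [Atom n [Atom m [Atom m [Atom m [Atom h]]]]] h]]]
  [Atom m [Atom h [Atom n [Atom [Atom m [Atom m [Atom m [Atom h]]]] h]]]]
  [Atom m [Atom h [Atom n [Atom m [Atom [Atom m [Atom m [Atom h]]] h]]]]]
  [Atom m [Atom h [Atom n [Atom m [Atom m [Atom [Atom m [Atom h]] h]]]]]]
  [Atom m [Atom h [Atom n [Atom m [Atom m [Atom m [Atom h [Atom h]]]]]]]]
  [Atom m [Atom h [Atom n [Atom m [Atom m [Atom m [Atom [Atom h] h]]]]]]]
  [Atom m [Atom [Atom h [Atom n [Atom m [Atom m [Atom m [Atom h]]]]]] h]]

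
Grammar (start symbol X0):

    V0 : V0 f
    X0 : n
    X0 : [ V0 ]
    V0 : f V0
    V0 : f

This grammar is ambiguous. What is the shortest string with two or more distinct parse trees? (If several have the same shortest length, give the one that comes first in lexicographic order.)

length 1: no string has ≥2 trees
length 3: no string has ≥2 trees
length 4: [ f f ] has 2 parse trees

Two derivations of [ f f ]:
  X0 ⇒ [ V0 ] ⇒ [ V0 f ] ⇒ [ f f ]
  X0 ⇒ [ V0 ] ⇒ [ f V0 ] ⇒ [ f f ]

[ f f ]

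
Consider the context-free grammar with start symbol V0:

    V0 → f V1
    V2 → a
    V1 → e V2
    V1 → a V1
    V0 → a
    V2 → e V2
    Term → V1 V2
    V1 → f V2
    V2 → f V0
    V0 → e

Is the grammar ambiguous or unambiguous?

Unambiguous

Only V0, V1, V2 are reachable from V0; ignoring the rest: Restricted to the reachable nonterminals, every rule has the form A → t or A → t B, and no two rules for the same A share a first terminal. The grammar encodes a DFA — one run per string.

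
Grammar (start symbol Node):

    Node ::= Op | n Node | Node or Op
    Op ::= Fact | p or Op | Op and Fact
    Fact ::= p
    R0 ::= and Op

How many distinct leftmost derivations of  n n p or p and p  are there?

Parse trees for n n p or p and p:
  [Node n [Node n [Node [Op p or [Op [Op [Fact p]] and [Fact p]]]]]]
  [Node n [Node n [Node [Op [Op p or [Op [Fact p]]] and [Fact p]]]]]
  [Node n [Node n [Node [Node [Op [Fact p]]] or [Op [Op [Fact p]] and [Fact p]]]]]
  [Node n [Node [Node n [Node [Op [Fact p]]]] or [Op [Op [Fact p]] and [Fact p]]]]
  [Node [Node n [Node n [Node [Op [Fact p]]]]] or [Op [Op [Fact p]] and [Fact p]]]

5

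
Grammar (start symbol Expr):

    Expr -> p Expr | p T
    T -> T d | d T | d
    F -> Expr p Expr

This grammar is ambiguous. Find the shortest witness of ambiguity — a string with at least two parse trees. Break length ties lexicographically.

length 2: no string has ≥2 trees
length 3: p d d has 2 parse trees

Two derivations of p d d:
  Expr ⇒ p T ⇒ p T d ⇒ p d d
  Expr ⇒ p T ⇒ p d T ⇒ p d d

p d d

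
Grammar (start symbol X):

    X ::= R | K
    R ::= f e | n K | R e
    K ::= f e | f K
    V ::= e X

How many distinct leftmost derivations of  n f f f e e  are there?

1

Parse trees for n f f f e e:
  [X [R [R n [K f [K f [K f e]]]] e]]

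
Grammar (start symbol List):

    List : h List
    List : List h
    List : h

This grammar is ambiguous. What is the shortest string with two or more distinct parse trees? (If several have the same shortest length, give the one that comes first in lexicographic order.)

h h

length 1: no string has ≥2 trees
length 2: h h has 2 parse trees

Two derivations of h h:
  List ⇒ h List ⇒ h h
  List ⇒ List h ⇒ h h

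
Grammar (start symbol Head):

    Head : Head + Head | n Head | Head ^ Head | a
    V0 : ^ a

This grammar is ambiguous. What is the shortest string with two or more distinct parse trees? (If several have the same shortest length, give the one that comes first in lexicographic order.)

n a + a

length 1: no string has ≥2 trees
length 2: no string has ≥2 trees
length 3: no string has ≥2 trees
length 4: n a + a has 2 parse trees

Two derivations of n a + a:
  Head ⇒ Head + Head ⇒ n Head + Head ⇒ n a + Head ⇒ n a + a
  Head ⇒ n Head ⇒ n Head + Head ⇒ n a + Head ⇒ n a + a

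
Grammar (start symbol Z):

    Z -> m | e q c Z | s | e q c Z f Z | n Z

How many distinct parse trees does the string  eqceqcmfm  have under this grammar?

Parse trees for eqceqcmfm:
  [Z e q c [Z e q c [Z m] f [Z m]]]
  [Z e q c [Z e q c [Z m]] f [Z m]]

2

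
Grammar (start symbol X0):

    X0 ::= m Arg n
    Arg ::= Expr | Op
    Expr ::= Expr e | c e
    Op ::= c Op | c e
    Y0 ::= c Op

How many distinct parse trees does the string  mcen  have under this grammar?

Parse trees for mcen:
  [X0 m [Arg [Expr c e]] n]
  [X0 m [Arg [Op c e]] n]

2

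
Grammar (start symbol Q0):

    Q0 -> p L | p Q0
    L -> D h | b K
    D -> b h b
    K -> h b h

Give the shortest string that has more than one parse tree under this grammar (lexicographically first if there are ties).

length 5: p b h b h has 2 parse trees

Two derivations of p b h b h:
  Q0 ⇒ p L ⇒ p D h ⇒ p b h b h
  Q0 ⇒ p L ⇒ p b K ⇒ p b h b h

p b h b h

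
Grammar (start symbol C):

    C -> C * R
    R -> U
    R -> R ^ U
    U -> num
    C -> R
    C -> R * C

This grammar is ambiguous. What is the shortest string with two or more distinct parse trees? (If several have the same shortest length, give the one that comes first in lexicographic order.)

num * num

length 1: no string has ≥2 trees
length 3: num * num has 2 parse trees

Two derivations of num * num:
  C ⇒ C * R ⇒ R * R ⇒ U * R ⇒ num * R ⇒ num * U ⇒ num * num
  C ⇒ R * C ⇒ U * C ⇒ num * C ⇒ num * R ⇒ num * U ⇒ num * num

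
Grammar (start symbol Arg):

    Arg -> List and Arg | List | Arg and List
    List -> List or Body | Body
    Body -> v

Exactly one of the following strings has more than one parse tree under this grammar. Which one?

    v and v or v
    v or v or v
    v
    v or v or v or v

v and v or v: 2 trees
v or v or v: 1 tree
v: 1 tree
v or v or v or v: 1 tree

v and v or v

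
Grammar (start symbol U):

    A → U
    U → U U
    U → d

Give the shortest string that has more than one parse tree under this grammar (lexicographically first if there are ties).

length 1: no string has ≥2 trees
length 2: no string has ≥2 trees
length 3: d d d has 2 parse trees

Two derivations of d d d:
  U ⇒ U U ⇒ U U U ⇒ d U U ⇒ d d U ⇒ d d d
  U ⇒ U U ⇒ d U ⇒ d U U ⇒ d d U ⇒ d d d

d d d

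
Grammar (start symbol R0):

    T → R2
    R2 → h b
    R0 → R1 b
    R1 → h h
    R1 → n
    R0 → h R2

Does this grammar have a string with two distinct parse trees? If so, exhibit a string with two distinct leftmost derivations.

Witness: h h b

Derivation 1: R0 ⇒ R1 b ⇒ h h b
Derivation 2: R0 ⇒ h R2 ⇒ h h b

Two distinct leftmost derivations for the same string.

Ambiguous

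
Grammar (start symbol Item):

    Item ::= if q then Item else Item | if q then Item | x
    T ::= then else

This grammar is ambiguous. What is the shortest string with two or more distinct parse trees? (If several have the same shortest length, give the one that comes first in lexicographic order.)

if q then if q then x else x

length 1: no string has ≥2 trees
length 4: no string has ≥2 trees
length 6: no string has ≥2 trees
length 7: no string has ≥2 trees
length 9: if q then if q then x else x has 2 parse trees

Two derivations of if q then if q then x else x:
  Item ⇒ if q then Item else Item ⇒ if q then if q then Item else Item ⇒ if q then if q then x else Item ⇒ if q then if q then x else x
  Item ⇒ if q then Item ⇒ if q then if q then Item else Item ⇒ if q then if q then x else Item ⇒ if q then if q then x else x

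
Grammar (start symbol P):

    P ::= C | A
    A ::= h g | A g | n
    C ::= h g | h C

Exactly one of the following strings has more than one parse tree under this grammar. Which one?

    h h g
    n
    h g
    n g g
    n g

h g

h h g: 1 tree
n: 1 tree
h g: 2 trees
n g g: 1 tree
n g: 1 tree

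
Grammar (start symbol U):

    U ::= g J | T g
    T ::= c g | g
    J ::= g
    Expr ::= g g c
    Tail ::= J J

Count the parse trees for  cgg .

Parse trees for cgg:
  [U [T c g] g]

1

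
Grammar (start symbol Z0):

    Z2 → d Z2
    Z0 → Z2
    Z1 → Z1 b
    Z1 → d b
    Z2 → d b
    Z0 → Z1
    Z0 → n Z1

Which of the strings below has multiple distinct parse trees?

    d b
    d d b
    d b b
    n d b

d b: 2 trees
d d b: 1 tree
d b b: 1 tree
n d b: 1 tree

d b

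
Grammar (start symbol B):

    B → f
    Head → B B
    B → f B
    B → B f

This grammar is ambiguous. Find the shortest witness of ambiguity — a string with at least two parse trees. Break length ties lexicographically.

length 1: no string has ≥2 trees
length 2: f f has 2 parse trees

Two derivations of f f:
  B ⇒ f B ⇒ f f
  B ⇒ B f ⇒ f f

f f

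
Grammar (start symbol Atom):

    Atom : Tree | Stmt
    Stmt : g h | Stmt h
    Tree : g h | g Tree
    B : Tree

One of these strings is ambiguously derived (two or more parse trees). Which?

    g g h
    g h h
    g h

g g h: 1 tree
g h h: 1 tree
g h: 2 trees

g h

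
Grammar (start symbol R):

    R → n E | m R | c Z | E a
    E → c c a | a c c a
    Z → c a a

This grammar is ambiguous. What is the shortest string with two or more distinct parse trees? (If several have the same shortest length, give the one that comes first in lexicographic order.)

length 4: c c a a has 2 parse trees

Two derivations of c c a a:
  R ⇒ c Z ⇒ c c a a
  R ⇒ E a ⇒ c c a a

c c a a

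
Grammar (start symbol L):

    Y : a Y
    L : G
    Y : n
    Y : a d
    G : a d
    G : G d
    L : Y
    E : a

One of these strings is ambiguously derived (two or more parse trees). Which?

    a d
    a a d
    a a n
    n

a d

a d: 2 trees
a a d: 1 tree
a a n: 1 tree
n: 1 tree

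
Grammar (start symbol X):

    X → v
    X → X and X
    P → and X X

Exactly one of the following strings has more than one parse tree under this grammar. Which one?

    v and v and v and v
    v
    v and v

v and v and v and v: 5 trees
v: 1 tree
v and v: 1 tree

v and v and v and v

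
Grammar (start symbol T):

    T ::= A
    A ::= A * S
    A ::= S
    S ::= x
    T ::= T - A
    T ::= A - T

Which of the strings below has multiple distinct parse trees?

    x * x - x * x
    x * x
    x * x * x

x * x - x * x: 2 trees
x * x: 1 tree
x * x * x: 1 tree

x * x - x * x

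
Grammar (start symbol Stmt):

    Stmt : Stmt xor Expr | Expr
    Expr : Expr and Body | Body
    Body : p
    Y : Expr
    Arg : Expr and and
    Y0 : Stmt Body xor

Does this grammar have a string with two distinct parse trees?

Unambiguous

Only Stmt, Expr, Body are reachable from Stmt; ignoring the rest: The grammar is stratified — Stmt handles 'xor' (left-recursive), Expr handles 'and', Body atoms. Each operator has a fixed associativity and precedence level, so every string has one parse.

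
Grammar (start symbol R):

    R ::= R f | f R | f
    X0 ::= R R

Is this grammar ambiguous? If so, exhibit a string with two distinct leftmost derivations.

Ambiguous

Witness: f f

Derivation 1: R ⇒ R f ⇒ f f
Derivation 2: R ⇒ f R ⇒ f f

Two distinct leftmost derivations for the same string.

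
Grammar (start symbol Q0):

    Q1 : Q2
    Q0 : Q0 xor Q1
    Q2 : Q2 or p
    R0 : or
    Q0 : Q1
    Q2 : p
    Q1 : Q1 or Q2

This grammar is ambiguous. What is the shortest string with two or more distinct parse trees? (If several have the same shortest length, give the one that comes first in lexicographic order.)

length 1: no string has ≥2 trees
length 3: p or p has 2 parse trees

Two derivations of p or p:
  Q0 ⇒ Q1 ⇒ Q2 ⇒ Q2 or p ⇒ p or p
  Q0 ⇒ Q1 ⇒ Q1 or Q2 ⇒ Q2 or Q2 ⇒ p or Q2 ⇒ p or p

p or p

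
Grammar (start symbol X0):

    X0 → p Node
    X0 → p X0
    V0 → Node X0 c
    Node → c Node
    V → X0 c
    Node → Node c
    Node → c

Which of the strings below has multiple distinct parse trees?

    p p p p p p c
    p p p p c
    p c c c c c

p c c c c c

p p p p p p c: 1 tree
p p p p c: 1 tree
p c c c c c: 16 trees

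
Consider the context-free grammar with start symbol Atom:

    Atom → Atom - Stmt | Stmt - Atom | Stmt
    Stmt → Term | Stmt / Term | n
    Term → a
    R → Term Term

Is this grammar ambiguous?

Ambiguous

Witness: a - a

Derivation 1: Atom ⇒ Atom - Stmt ⇒ Stmt - Stmt ⇒ Term - Stmt ⇒ a - Stmt ⇒ a - Term ⇒ a - a
Derivation 2: Atom ⇒ Stmt - Atom ⇒ Term - Atom ⇒ a - Atom ⇒ a - Stmt ⇒ a - Term ⇒ a - a

Two distinct leftmost derivations for the same string.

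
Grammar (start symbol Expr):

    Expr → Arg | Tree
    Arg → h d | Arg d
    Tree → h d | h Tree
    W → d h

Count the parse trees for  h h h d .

1

Parse trees for h h h d:
  [Expr [Tree h [Tree h [Tree h d]]]]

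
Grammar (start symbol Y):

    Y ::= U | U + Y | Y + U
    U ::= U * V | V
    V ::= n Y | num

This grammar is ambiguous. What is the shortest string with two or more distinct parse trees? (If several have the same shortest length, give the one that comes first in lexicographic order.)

num + num

length 1: no string has ≥2 trees
length 2: no string has ≥2 trees
length 3: num + num has 2 parse trees

Two derivations of num + num:
  Y ⇒ U + Y ⇒ V + Y ⇒ num + Y ⇒ num + U ⇒ num + V ⇒ num + num
  Y ⇒ Y + U ⇒ U + U ⇒ V + U ⇒ num + U ⇒ num + V ⇒ num + num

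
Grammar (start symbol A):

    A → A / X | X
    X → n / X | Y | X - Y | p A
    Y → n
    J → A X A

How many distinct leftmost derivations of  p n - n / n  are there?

Parse trees for p n - n / n:
  [A [A [X [X p [A [X [Y n]]]] - [Y n]]] / [X [Y n]]]
  [A [A [X p [A [X [X [Y n]] - [Y n]]]]] / [X [Y n]]]
  [A [X p [A [A [X [X [Y n]] - [Y n]]] / [X [Y n]]]]]

3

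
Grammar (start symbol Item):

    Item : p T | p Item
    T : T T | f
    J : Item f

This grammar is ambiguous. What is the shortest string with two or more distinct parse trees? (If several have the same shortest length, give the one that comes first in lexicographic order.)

p f f f

length 2: no string has ≥2 trees
length 3: no string has ≥2 trees
length 4: p f f f has 2 parse trees

Two derivations of p f f f:
  Item ⇒ p T ⇒ p T T ⇒ p T T T ⇒ p f T T ⇒ p f f T ⇒ p f f f
  Item ⇒ p T ⇒ p T T ⇒ p f T ⇒ p f T T ⇒ p f f T ⇒ p f f f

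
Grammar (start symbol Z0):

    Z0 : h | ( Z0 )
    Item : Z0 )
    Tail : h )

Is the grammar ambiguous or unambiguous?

Unambiguous

Only Z0 is reachable from Z0; ignoring the rest: L(Z0) is { openⁿ atom closeⁿ : n ≥ 0 }. The bracket depth fixes n, and the derivation is forced at every step.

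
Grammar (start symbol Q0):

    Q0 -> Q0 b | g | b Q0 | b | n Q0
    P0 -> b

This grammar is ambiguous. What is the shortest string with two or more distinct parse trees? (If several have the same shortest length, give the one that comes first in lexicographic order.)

b b

length 1: no string has ≥2 trees
length 2: b b has 2 parse trees

Two derivations of b b:
  Q0 ⇒ Q0 b ⇒ b b
  Q0 ⇒ b Q0 ⇒ b b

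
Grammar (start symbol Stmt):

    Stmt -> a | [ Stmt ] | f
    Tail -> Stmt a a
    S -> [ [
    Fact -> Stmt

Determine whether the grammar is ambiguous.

Unambiguous

(Tail, S, Fact are unreachable from Stmt, so their rules don't affect L(Stmt).) L(Stmt) is { openⁿ atom closeⁿ : n ≥ 0 }. The bracket depth fixes n, and the derivation is forced at every step.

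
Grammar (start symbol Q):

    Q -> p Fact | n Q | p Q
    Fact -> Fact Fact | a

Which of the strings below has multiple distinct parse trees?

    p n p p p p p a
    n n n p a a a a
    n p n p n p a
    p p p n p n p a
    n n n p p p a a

p n p p p p p a: 1 tree
n n n p a a a a: 5 trees
n p n p n p a: 1 tree
p p p n p n p a: 1 tree
n n n p p p a a: 1 tree

n n n p a a a a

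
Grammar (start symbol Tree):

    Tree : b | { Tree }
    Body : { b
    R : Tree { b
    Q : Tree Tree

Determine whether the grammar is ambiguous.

Unambiguous

Only Tree is reachable from Tree; ignoring the rest: Each string is a nest of matched brackets around a single atom. An opening bracket forces the recursive rule; an atom forces the base rule.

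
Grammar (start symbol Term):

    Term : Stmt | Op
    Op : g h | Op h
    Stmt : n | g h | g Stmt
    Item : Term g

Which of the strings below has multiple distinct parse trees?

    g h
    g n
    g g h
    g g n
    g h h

g h

g h: 2 trees
g n: 1 tree
g g h: 1 tree
g g n: 1 tree
g h h: 1 tree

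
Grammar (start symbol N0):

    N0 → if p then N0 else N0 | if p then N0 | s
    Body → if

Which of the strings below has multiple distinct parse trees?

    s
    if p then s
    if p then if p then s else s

if p then if p then s else s

s: 1 tree
if p then s: 1 tree
if p then if p then s else s: 2 trees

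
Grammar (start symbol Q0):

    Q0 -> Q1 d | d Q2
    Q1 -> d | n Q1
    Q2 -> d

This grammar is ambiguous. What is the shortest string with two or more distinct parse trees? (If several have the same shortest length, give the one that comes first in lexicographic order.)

length 2: d d has 2 parse trees

Two derivations of d d:
  Q0 ⇒ Q1 d ⇒ d d
  Q0 ⇒ d Q2 ⇒ d d

d d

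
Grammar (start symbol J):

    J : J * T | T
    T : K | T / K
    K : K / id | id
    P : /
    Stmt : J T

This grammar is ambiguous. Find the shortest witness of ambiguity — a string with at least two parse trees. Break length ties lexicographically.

id / id

length 1: no string has ≥2 trees
length 3: id / id has 2 parse trees

Two derivations of id / id:
  J ⇒ T ⇒ K ⇒ K / id ⇒ id / id
  J ⇒ T ⇒ T / K ⇒ K / K ⇒ id / K ⇒ id / id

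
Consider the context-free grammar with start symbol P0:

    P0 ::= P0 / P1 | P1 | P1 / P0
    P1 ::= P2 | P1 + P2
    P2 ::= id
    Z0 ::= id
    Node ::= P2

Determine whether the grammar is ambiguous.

Ambiguous

Witness: id / id

Derivation 1: P0 ⇒ P0 / P1 ⇒ P1 / P1 ⇒ P2 / P1 ⇒ id / P1 ⇒ id / P2 ⇒ id / id
Derivation 2: P0 ⇒ P1 / P0 ⇒ P2 / P0 ⇒ id / P0 ⇒ id / P1 ⇒ id / P2 ⇒ id / id

Two distinct leftmost derivations for the same string.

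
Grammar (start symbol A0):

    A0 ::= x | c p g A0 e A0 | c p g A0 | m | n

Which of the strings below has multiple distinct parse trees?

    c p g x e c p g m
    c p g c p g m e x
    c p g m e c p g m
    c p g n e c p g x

c p g x e c p g m: 1 tree
c p g c p g m e x: 2 trees
c p g m e c p g m: 1 tree
c p g n e c p g x: 1 tree

c p g c p g m e x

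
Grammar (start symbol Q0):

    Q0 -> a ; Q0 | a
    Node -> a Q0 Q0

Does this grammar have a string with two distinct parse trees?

(Node is unreachable from Q0, so its rules don't affect L(Q0).) Right-recursive list with a separator: after each atom, whether the separator follows determines the rule. One parse per string.

Unambiguous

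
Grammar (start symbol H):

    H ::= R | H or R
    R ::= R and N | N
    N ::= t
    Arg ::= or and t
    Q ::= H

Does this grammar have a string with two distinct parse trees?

(Arg, Q are unreachable from H, so their rules don't affect L(H).) H → H or R | R  ;  R → R and N | N  — a left-associative chain with N at the bottom. Each string factors uniquely by precedence.

Unambiguous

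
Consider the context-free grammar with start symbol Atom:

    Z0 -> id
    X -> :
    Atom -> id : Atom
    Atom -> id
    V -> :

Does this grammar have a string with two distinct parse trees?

Only Atom is reachable from Atom; ignoring the rest: Right-recursive list with a separator: after each atom, whether the separator follows determines the rule. One parse per string.

Unambiguous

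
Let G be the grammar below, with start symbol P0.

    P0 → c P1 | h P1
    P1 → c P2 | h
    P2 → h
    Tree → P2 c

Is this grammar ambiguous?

Unambiguous

Only P0, P1, P2 are reachable from P0; ignoring the rest: Restricted to the reachable nonterminals, every rule has the form A → t or A → t B, and no two rules for the same A share a first terminal. The grammar encodes a DFA — one run per string.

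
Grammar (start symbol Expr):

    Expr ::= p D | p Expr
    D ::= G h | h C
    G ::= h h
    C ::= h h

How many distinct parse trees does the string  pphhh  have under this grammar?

Parse trees for pphhh:
  [Expr p [Expr p [D [G h h] h]]]
  [Expr p [Expr p [D h [C h h]]]]

2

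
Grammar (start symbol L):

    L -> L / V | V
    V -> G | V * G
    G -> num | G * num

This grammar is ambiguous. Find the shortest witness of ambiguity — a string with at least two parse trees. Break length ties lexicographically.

num * num

length 1: no string has ≥2 trees
length 3: num * num has 2 parse trees

Two derivations of num * num:
  L ⇒ V ⇒ G ⇒ G * num ⇒ num * num
  L ⇒ V ⇒ V * G ⇒ G * G ⇒ num * G ⇒ num * num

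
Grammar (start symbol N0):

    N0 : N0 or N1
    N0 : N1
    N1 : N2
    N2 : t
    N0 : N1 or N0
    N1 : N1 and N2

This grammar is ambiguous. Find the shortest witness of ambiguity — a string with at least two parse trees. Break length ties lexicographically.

t or t

length 1: no string has ≥2 trees
length 3: t or t has 2 parse trees

Two derivations of t or t:
  N0 ⇒ N0 or N1 ⇒ N1 or N1 ⇒ N2 or N1 ⇒ t or N1 ⇒ t or N2 ⇒ t or t
  N0 ⇒ N1 or N0 ⇒ N2 or N0 ⇒ t or N0 ⇒ t or N1 ⇒ t or N2 ⇒ t or t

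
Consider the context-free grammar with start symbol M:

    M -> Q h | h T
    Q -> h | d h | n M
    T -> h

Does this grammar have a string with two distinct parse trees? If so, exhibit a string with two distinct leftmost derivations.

Witness: h h

Derivation 1: M ⇒ Q h ⇒ h h
Derivation 2: M ⇒ h T ⇒ h h

Two distinct leftmost derivations for the same string.

Ambiguous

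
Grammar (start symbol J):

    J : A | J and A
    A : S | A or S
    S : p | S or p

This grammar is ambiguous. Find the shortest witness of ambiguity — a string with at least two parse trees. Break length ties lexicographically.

length 1: no string has ≥2 trees
length 3: p or p has 2 parse trees

Two derivations of p or p:
  J ⇒ A ⇒ S ⇒ S or p ⇒ p or p
  J ⇒ A ⇒ A or S ⇒ S or S ⇒ p or S ⇒ p or p

p or p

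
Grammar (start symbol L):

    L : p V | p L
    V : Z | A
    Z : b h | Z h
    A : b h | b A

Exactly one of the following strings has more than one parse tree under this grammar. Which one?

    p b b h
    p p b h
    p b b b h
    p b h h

p b b h: 1 tree
p p b h: 2 trees
p b b b h: 1 tree
p b h h: 1 tree

p p b h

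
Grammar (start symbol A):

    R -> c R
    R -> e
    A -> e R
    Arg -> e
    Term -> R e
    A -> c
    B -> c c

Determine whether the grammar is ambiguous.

Only A, R are reachable from A; ignoring the rest: Each reachable nonterminal has at most one production per leading terminal, and all productions are right-linear; the derivation is determined token-by-token.

Unambiguous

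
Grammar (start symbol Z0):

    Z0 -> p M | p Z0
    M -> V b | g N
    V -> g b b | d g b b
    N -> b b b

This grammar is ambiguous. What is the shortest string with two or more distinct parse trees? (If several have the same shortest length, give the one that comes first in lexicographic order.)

p g b b b

length 5: p g b b b has 2 parse trees

Two derivations of p g b b b:
  Z0 ⇒ p M ⇒ p V b ⇒ p g b b b
  Z0 ⇒ p M ⇒ p g N ⇒ p g b b b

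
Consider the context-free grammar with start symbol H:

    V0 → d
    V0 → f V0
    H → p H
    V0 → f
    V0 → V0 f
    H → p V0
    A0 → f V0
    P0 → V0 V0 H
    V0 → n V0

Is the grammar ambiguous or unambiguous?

Witness: p f f

Derivation 1: H ⇒ p V0 ⇒ p f V0 ⇒ p f f
Derivation 2: H ⇒ p V0 ⇒ p V0 f ⇒ p f f

Two distinct leftmost derivations for the same string.

Ambiguous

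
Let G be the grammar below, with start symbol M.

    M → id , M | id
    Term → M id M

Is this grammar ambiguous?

Unambiguous

(Term is unreachable from M, so its rules don't affect L(M).) Right-recursive list with a separator: after each atom, whether the separator follows determines the rule. One parse per string.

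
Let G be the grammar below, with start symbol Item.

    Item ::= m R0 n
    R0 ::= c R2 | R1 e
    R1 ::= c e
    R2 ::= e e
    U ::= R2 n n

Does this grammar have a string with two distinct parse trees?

Witness: m c e e n

Derivation 1: Item ⇒ m R0 n ⇒ m c R2 n ⇒ m c e e n
Derivation 2: Item ⇒ m R0 n ⇒ m R1 e n ⇒ m c e e n

Two distinct leftmost derivations for the same string.

Ambiguous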